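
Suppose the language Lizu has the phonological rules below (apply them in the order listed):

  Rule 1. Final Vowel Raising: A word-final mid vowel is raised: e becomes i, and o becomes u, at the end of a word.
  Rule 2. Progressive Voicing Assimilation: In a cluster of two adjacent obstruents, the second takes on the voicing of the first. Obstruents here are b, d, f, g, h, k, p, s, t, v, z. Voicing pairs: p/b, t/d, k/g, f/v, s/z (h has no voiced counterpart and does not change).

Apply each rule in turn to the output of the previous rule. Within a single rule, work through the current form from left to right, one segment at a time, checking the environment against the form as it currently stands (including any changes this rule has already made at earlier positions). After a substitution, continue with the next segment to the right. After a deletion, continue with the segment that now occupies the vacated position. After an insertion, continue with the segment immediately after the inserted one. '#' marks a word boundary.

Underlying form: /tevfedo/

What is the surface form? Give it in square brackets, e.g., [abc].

Rule 1 Final Vowel Raising: [tevfedo] → [tevfedu]
Rule 2 Progressive Voicing Assimilation: [tevfedu] → [tevvedu]

[tevvedu]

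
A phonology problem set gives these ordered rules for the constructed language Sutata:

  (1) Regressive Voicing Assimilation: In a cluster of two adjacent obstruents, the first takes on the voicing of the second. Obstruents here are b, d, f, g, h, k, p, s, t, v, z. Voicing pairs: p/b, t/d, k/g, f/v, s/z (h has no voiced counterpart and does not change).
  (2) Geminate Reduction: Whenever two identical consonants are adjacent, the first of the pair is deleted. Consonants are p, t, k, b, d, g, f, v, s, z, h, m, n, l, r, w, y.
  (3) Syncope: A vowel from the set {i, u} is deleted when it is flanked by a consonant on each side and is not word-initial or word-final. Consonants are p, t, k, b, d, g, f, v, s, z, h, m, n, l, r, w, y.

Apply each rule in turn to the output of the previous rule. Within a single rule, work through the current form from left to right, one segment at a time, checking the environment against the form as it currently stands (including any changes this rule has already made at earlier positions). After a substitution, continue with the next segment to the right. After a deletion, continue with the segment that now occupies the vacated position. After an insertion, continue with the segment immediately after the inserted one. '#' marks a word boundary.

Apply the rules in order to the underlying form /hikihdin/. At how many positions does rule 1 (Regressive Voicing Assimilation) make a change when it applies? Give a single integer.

0

(1) Regressive Voicing Assimilation: no change — [hikihdin]
(2) Geminate Reduction: no change — [hikihdin]
(3) Syncope: [hikihdin] → [hkhdn]
Rule 1 changed 0 position(s).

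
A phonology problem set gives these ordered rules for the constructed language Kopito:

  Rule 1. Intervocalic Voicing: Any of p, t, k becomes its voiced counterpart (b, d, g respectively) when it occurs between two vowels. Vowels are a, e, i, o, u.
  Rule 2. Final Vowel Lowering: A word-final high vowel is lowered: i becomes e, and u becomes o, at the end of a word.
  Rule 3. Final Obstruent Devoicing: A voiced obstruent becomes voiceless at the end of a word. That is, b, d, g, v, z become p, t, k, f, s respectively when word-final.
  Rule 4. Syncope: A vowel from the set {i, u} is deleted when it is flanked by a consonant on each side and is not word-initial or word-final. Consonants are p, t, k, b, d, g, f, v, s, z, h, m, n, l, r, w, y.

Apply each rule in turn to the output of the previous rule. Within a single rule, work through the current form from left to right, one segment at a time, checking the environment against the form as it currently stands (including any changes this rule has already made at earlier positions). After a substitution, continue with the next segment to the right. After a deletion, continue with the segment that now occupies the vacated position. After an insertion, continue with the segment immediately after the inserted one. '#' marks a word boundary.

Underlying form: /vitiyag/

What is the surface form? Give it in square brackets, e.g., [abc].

Rule 1 Intervocalic Voicing: [vitiyag] → [vidiyag]
Rule 2 Final Vowel Lowering: no change — [vidiyag]
Rule 3 Final Obstruent Devoicing: [vidiyag] → [vidiyak]
Rule 4 Syncope: [vidiyak] → [vdyak]

[vdyak]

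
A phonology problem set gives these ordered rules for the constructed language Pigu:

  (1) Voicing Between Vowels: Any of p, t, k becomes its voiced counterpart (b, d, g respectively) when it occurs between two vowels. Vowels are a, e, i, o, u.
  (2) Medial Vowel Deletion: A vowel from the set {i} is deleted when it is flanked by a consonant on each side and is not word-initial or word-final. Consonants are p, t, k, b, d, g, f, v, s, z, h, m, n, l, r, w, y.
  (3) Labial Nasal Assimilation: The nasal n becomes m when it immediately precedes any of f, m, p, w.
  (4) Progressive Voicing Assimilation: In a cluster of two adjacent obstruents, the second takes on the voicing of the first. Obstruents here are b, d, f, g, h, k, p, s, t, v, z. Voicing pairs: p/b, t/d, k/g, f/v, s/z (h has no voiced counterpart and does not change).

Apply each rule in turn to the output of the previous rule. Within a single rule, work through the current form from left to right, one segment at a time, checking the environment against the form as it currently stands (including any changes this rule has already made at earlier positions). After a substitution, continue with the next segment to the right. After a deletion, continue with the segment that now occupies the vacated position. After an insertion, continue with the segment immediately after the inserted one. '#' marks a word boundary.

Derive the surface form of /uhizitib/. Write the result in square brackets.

[uhstp]

(1) Voicing Between Vowels: [uhizitib] → [uhizidib]
(2) Medial Vowel Deletion: [uhizidib] → [uhzdb]
(3) Labial Nasal Assimilation: no change — [uhzdb]
(4) Progressive Voicing Assimilation: [uhzdb] → [uhstp]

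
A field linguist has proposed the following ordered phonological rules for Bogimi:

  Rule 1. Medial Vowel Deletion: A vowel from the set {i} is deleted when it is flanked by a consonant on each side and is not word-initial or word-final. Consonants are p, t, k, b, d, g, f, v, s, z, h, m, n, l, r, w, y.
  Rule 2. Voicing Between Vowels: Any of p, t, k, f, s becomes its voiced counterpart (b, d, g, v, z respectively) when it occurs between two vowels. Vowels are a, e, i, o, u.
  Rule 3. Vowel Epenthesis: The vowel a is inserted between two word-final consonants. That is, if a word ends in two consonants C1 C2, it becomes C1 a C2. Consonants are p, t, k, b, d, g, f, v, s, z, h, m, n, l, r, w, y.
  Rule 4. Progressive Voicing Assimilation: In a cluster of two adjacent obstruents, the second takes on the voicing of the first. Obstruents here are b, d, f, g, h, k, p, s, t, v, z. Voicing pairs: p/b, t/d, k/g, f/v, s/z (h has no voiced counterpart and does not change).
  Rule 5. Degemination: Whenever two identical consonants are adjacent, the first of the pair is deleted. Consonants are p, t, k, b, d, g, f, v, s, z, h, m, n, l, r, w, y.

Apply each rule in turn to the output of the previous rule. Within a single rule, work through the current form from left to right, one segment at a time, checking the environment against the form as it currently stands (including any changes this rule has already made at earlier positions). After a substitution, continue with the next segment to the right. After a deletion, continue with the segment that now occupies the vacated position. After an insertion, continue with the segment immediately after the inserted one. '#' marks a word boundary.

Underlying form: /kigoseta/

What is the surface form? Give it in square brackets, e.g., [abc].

Rule 1 Medial Vowel Deletion: [kigoseta] → [kgoseta]
Rule 2 Voicing Between Vowels: [kgoseta] → [kgozeda]
Rule 3 Vowel Epenthesis: no change — [kgozeda]
Rule 4 Progressive Voicing Assimilation: [kgozeda] → [kkozeda]
Rule 5 Degemination: [kkozeda] → [kozeda]

[kozeda]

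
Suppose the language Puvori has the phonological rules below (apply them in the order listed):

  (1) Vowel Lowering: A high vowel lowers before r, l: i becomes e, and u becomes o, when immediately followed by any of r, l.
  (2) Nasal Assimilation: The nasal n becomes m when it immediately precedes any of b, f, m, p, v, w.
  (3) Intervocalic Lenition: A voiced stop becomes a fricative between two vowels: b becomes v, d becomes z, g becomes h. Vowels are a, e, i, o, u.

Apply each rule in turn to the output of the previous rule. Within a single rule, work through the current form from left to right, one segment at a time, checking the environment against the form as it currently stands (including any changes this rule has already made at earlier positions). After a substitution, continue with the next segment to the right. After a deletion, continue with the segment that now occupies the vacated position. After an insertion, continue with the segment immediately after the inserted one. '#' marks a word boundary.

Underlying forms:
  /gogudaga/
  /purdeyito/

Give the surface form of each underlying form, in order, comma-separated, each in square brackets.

/gogudaga/:
  (1) Vowel Lowering: no change — [gogudaga]
  (2) Nasal Assimilation: no change — [gogudaga]
  (3) Intervocalic Lenition: [gogudaga] → [gohuzaha]
/purdeyito/:
  (1) Vowel Lowering: [purdeyito] → [pordeyito]
  (2) Nasal Assimilation: no change — [pordeyito]
  (3) Intervocalic Lenition: no change — [pordeyito]

[gohuzaha], [pordeyito]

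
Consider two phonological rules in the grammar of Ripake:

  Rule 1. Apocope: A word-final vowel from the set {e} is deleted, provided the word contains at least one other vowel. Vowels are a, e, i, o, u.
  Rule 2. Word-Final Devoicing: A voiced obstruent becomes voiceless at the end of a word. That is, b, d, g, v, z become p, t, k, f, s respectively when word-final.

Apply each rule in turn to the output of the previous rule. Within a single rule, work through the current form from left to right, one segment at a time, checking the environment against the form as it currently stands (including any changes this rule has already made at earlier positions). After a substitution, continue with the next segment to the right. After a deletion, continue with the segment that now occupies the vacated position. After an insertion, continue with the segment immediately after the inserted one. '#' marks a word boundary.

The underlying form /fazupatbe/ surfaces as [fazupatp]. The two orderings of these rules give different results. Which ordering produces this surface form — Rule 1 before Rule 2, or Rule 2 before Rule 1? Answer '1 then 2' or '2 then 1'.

Order 1 then 2:
  1 Apocope: [fazupatbe] → [fazupatb]
  2 Word-Final Devoicing: [fazupatb] → [fazupatp]
  result: [fazupatp]
Order 2 then 1:
  2 Word-Final Devoicing: no change — [fazupatbe]
  1 Apocope: [fazupatbe] → [fazupatb]
  result: [fazupatb]

1 then 2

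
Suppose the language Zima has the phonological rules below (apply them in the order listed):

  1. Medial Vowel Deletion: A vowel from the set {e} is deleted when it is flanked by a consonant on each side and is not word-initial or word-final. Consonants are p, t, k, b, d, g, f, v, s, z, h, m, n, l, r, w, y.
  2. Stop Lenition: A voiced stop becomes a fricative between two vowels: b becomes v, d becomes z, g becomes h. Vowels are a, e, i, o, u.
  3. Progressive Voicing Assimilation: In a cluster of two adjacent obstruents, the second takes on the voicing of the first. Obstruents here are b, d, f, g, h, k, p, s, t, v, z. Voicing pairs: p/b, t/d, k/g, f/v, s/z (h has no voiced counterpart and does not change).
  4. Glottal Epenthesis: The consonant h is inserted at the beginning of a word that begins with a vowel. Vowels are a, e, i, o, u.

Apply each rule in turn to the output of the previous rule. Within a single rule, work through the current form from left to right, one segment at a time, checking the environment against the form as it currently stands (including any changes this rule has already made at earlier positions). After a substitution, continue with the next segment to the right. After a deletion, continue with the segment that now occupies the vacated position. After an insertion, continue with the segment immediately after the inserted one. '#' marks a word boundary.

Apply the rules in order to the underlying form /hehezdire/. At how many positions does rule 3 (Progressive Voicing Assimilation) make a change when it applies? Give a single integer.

1 Medial Vowel Deletion: [hehezdire] → [hhzdire]
2 Stop Lenition: no change — [hhzdire]
3 Progressive Voicing Assimilation: [hhzdire] → [hhstire]
4 Glottal Epenthesis: no change — [hhstire]
Rule 3 changed 2 position(s).

2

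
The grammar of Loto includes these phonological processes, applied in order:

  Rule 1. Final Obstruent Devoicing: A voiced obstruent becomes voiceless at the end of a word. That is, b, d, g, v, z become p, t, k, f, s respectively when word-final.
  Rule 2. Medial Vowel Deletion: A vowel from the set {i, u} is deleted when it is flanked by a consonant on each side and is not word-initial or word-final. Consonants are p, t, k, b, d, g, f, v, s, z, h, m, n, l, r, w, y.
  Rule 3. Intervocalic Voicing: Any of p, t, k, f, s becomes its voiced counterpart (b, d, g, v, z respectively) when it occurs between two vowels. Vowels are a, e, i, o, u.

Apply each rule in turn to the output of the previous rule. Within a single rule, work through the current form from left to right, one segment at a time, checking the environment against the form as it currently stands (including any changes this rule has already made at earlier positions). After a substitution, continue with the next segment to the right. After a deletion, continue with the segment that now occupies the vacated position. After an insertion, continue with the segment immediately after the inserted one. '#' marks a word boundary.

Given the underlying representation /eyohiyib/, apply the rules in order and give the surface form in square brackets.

Rule 1 Final Obstruent Devoicing: [eyohiyib] → [eyohiyip]
Rule 2 Medial Vowel Deletion: [eyohiyip] → [eyohyp]
Rule 3 Intervocalic Voicing: no change — [eyohyp]

[eyohyp]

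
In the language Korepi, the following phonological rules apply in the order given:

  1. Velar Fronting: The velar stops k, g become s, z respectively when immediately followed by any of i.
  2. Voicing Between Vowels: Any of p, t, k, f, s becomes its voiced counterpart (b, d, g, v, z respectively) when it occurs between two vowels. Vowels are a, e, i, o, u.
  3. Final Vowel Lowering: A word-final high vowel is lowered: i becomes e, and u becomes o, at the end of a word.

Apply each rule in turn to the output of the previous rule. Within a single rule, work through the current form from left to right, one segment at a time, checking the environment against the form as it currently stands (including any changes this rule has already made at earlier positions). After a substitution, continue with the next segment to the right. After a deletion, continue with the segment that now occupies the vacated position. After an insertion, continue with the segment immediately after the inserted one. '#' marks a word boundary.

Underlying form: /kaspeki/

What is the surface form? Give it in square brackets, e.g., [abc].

[kaspeze]

1 Velar Fronting: [kaspeki] → [kaspesi]
2 Voicing Between Vowels: [kaspesi] → [kaspezi]
3 Final Vowel Lowering: [kaspezi] → [kaspeze]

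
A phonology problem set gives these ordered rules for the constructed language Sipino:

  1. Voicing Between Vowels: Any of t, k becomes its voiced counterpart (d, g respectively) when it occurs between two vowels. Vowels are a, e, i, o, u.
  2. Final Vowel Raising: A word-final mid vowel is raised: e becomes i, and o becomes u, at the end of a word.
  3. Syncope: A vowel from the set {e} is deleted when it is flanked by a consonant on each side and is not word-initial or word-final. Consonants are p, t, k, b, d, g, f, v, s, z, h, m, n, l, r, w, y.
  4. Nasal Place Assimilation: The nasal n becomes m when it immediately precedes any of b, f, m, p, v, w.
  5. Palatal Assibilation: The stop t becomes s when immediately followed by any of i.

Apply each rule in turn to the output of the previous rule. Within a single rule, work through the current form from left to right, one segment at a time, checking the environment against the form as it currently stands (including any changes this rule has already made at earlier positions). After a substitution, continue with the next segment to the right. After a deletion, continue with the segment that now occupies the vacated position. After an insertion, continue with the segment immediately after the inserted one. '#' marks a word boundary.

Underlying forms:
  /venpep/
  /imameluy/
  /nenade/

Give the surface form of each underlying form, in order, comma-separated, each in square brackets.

/venpep/:
  1 Voicing Between Vowels: no change — [venpep]
  2 Final Vowel Raising: no change — [venpep]
  3 Syncope: [venpep] → [vnpp]
  4 Nasal Place Assimilation: [vnpp] → [vmpp]
  5 Palatal Assibilation: no change — [vmpp]
/imameluy/:
  1 Voicing Between Vowels: no change — [imameluy]
  2 Final Vowel Raising: no change — [imameluy]
  3 Syncope: [imameluy] → [imamluy]
  4 Nasal Place Assimilation: no change — [imamluy]
  5 Palatal Assibilation: no change — [imamluy]
/nenade/:
  1 Voicing Between Vowels: no change — [nenade]
  2 Final Vowel Raising: [nenade] → [nenadi]
  3 Syncope: [nenadi] → [nnadi]
  4 Nasal Place Assimilation: no change — [nnadi]
  5 Palatal Assibilation: no change — [nnadi]

[vmpp], [imamluy], [nnadi]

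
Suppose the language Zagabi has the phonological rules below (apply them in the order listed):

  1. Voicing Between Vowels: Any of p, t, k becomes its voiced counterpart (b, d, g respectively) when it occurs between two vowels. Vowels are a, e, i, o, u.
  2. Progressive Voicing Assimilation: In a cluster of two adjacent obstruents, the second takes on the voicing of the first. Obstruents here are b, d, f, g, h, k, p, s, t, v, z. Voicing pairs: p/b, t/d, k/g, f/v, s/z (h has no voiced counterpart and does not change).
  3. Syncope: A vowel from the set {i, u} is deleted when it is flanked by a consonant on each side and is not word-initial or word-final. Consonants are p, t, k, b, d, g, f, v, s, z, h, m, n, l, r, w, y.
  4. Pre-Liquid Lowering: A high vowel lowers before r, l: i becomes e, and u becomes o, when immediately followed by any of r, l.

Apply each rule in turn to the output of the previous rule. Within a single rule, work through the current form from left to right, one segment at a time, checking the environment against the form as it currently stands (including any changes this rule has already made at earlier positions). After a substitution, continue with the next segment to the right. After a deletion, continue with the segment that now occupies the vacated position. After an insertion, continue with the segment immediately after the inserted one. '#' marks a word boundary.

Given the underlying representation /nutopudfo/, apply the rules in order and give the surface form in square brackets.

[ndobdvo]

1 Voicing Between Vowels: [nutopudfo] → [nudobudfo]
2 Progressive Voicing Assimilation: [nudobudfo] → [nudobudvo]
3 Syncope: [nudobudvo] → [ndobdvo]
4 Pre-Liquid Lowering: no change — [ndobdvo]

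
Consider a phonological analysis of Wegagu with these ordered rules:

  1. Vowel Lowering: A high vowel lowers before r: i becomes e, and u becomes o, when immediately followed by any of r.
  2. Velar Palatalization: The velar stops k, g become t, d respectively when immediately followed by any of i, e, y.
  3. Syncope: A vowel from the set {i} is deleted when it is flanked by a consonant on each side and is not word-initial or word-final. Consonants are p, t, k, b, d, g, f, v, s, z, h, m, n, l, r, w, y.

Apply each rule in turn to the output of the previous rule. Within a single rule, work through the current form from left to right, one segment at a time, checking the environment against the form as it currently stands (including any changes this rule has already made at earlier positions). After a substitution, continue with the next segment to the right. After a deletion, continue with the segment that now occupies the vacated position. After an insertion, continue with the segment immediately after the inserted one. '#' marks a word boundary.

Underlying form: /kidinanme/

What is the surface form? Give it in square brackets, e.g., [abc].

[tdnanme]

1 Vowel Lowering: no change — [kidinanme]
2 Velar Palatalization: [kidinanme] → [tidinanme]
3 Syncope: [tidinanme] → [tdnanme]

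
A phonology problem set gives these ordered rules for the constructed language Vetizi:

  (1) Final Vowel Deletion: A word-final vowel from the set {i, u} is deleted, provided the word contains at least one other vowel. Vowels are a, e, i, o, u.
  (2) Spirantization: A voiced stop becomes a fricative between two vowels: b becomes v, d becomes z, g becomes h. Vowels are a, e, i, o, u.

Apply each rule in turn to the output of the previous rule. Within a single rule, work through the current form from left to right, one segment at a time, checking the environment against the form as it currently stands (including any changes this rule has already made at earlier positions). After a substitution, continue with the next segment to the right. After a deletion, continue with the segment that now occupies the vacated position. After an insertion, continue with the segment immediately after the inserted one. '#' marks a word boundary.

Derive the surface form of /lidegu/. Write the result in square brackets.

[lizeg]

(1) Final Vowel Deletion: [lidegu] → [lideg]
(2) Spirantization: [lideg] → [lizeg]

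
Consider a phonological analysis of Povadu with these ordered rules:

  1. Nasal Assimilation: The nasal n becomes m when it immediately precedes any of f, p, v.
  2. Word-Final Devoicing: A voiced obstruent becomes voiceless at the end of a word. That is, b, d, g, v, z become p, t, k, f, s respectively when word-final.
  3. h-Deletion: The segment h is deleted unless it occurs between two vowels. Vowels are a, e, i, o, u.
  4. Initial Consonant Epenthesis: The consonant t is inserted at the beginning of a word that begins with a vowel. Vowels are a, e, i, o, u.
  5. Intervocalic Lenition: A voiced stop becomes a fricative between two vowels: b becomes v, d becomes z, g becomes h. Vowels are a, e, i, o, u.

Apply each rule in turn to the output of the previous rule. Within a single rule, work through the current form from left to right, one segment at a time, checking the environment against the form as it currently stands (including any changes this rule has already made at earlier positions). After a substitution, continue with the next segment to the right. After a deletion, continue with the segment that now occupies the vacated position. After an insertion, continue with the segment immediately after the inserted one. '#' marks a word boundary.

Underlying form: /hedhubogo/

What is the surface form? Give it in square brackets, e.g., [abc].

[tezuvoho]

1 Nasal Assimilation: no change — [hedhubogo]
2 Word-Final Devoicing: no change — [hedhubogo]
3 h-Deletion: [hedhubogo] → [edubogo]
4 Initial Consonant Epenthesis: [edubogo] → [tedubogo]
5 Intervocalic Lenition: [tedubogo] → [tezuvoho]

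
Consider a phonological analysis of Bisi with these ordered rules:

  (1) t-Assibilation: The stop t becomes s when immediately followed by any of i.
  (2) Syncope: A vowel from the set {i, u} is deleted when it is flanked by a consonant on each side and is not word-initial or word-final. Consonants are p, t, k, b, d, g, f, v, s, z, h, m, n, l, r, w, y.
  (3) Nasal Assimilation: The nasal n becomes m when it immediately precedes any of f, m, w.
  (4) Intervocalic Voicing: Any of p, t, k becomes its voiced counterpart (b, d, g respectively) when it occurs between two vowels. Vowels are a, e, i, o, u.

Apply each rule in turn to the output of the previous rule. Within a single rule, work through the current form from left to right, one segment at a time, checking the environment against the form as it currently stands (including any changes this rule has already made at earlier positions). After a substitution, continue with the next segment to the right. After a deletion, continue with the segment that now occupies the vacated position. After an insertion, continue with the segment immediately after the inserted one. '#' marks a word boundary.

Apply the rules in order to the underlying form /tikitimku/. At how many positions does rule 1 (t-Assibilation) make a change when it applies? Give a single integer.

2

(1) t-Assibilation: [tikitimku] → [sikisimku]
(2) Syncope: [sikisimku] → [sksmku]
(3) Nasal Assimilation: no change — [sksmku]
(4) Intervocalic Voicing: no change — [sksmku]
Rule 1 changed 2 position(s).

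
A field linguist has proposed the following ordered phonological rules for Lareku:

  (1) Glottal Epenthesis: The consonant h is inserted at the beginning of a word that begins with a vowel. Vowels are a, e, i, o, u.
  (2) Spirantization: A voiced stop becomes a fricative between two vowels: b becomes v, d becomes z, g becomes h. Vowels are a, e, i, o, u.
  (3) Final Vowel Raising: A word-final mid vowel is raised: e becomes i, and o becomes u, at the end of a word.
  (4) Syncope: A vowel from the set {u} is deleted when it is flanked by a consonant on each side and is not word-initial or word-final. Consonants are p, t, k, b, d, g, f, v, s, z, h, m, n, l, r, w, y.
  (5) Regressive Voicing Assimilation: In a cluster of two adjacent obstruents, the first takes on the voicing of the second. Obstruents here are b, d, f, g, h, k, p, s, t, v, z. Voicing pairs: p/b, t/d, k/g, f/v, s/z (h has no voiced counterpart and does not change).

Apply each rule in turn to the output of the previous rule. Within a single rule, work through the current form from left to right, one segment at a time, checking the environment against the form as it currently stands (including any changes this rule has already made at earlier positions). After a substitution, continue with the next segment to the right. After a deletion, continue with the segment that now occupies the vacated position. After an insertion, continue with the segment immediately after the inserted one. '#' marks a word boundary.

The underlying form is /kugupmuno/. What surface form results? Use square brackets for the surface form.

[khpmnu]

(1) Glottal Epenthesis: no change — [kugupmuno]
(2) Spirantization: [kugupmuno] → [kuhupmuno]
(3) Final Vowel Raising: [kuhupmuno] → [kuhupmunu]
(4) Syncope: [kuhupmunu] → [khpmnu]
(5) Regressive Voicing Assimilation: no change — [khpmnu]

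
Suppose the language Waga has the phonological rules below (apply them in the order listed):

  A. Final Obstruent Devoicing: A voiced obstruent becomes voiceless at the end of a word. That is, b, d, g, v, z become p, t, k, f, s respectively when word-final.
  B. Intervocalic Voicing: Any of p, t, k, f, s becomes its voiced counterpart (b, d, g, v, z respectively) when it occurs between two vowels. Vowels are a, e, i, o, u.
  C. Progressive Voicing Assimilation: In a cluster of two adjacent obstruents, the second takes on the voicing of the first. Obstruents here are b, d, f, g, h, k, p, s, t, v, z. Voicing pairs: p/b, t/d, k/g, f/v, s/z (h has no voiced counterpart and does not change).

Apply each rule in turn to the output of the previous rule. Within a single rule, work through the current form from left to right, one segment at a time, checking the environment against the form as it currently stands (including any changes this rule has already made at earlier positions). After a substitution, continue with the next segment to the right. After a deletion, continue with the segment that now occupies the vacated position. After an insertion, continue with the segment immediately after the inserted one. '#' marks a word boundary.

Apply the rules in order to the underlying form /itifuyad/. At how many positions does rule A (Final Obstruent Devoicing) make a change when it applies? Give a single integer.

1

A Final Obstruent Devoicing: [itifuyad] → [itifuyat]
B Intervocalic Voicing: [itifuyat] → [idivuyat]
C Progressive Voicing Assimilation: no change — [idivuyat]
Rule A changed 1 position(s).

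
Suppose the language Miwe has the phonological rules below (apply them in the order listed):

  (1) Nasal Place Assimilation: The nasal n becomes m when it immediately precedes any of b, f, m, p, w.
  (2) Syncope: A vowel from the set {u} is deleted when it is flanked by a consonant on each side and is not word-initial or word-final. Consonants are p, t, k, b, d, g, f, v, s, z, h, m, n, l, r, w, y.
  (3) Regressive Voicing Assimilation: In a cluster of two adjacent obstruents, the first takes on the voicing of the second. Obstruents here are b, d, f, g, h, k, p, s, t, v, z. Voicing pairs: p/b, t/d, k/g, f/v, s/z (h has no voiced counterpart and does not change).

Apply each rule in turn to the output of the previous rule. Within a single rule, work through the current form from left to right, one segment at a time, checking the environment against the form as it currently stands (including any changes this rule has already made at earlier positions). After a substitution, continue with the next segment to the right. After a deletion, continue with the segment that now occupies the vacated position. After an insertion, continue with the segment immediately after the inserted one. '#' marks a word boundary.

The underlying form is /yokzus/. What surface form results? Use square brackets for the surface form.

[yogss]

(1) Nasal Place Assimilation: no change — [yokzus]
(2) Syncope: [yokzus] → [yokzs]
(3) Regressive Voicing Assimilation: [yokzs] → [yogss]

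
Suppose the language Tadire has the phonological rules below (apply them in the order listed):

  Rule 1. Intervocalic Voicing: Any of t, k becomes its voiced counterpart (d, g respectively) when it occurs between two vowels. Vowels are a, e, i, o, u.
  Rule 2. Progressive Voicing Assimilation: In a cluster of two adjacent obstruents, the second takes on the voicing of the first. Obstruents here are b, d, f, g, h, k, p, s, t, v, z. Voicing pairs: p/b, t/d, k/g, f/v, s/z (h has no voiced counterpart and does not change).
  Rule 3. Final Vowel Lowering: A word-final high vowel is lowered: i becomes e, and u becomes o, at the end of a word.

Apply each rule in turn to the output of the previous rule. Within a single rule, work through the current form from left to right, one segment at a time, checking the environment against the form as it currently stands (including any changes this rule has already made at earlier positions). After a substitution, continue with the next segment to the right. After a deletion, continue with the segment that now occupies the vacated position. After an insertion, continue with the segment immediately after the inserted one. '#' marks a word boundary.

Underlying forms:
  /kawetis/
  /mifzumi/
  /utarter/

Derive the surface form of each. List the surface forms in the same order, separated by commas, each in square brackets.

/kawetis/:
  Rule 1 Intervocalic Voicing: [kawetis] → [kawedis]
  Rule 2 Progressive Voicing Assimilation: no change — [kawedis]
  Rule 3 Final Vowel Lowering: no change — [kawedis]
/mifzumi/:
  Rule 1 Intervocalic Voicing: no change — [mifzumi]
  Rule 2 Progressive Voicing Assimilation: [mifzumi] → [mifsumi]
  Rule 3 Final Vowel Lowering: [mifsumi] → [mifsume]
/utarter/:
  Rule 1 Intervocalic Voicing: [utarter] → [udarter]
  Rule 2 Progressive Voicing Assimilation: no change — [udarter]
  Rule 3 Final Vowel Lowering: no change — [udarter]

[kawedis], [mifsume], [udarter]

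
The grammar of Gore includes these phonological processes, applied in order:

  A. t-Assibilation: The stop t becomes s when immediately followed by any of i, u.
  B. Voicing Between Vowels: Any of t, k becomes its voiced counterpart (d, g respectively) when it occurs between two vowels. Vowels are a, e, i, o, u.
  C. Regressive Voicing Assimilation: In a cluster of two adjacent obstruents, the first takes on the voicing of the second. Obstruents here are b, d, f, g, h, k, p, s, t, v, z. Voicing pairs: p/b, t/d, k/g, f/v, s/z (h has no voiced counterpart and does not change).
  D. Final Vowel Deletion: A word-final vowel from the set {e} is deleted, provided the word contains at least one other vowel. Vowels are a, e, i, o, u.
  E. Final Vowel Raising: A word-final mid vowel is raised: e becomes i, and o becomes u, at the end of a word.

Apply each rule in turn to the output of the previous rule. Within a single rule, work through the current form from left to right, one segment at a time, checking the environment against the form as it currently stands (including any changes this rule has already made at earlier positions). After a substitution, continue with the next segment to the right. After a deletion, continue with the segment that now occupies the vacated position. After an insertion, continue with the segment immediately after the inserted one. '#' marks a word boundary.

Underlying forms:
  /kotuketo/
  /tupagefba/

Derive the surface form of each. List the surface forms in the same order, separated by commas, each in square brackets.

[kosugedu], [supagevba]

/kotuketo/:
  A t-Assibilation: [kotuketo] → [kosuketo]
  B Voicing Between Vowels: [kosuketo] → [kosugedo]
  C Regressive Voicing Assimilation: no change — [kosugedo]
  D Final Vowel Deletion: no change — [kosugedo]
  E Final Vowel Raising: [kosugedo] → [kosugedu]
/tupagefba/:
  A t-Assibilation: [tupagefba] → [supagefba]
  B Voicing Between Vowels: no change — [supagefba]
  C Regressive Voicing Assimilation: [supagefba] → [supagevba]
  D Final Vowel Deletion: no change — [supagevba]
  E Final Vowel Raising: no change — [supagevba]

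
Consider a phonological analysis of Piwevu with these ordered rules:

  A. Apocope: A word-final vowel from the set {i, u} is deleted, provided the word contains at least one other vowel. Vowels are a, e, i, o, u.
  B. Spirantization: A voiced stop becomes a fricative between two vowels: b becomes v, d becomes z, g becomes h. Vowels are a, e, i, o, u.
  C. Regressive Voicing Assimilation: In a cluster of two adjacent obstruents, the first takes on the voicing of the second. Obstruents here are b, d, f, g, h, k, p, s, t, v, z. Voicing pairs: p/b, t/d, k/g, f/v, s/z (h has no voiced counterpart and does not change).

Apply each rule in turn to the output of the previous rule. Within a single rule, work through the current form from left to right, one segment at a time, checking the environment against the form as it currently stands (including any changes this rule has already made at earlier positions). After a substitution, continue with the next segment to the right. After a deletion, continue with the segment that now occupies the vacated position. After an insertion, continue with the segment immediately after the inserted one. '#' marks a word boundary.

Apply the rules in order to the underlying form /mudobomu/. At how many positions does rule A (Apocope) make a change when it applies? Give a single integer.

1

A Apocope: [mudobomu] → [mudobom]
B Spirantization: [mudobom] → [muzovom]
C Regressive Voicing Assimilation: no change — [muzovom]
Rule A changed 1 position(s).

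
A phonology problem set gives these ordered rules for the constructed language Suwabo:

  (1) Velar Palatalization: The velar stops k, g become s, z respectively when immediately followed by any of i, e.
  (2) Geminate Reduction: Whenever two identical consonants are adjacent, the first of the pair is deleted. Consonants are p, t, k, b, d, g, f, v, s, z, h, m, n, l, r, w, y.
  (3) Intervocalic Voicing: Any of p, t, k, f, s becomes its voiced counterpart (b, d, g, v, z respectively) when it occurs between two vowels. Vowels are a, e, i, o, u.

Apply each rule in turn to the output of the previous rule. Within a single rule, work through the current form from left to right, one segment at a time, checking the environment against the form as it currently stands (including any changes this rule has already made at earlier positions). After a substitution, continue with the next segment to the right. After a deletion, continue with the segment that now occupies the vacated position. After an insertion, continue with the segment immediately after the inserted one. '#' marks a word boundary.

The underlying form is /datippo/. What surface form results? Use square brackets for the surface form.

(1) Velar Palatalization: no change — [datippo]
(2) Geminate Reduction: [datippo] → [datipo]
(3) Intervocalic Voicing: [datipo] → [dadibo]

[dadibo]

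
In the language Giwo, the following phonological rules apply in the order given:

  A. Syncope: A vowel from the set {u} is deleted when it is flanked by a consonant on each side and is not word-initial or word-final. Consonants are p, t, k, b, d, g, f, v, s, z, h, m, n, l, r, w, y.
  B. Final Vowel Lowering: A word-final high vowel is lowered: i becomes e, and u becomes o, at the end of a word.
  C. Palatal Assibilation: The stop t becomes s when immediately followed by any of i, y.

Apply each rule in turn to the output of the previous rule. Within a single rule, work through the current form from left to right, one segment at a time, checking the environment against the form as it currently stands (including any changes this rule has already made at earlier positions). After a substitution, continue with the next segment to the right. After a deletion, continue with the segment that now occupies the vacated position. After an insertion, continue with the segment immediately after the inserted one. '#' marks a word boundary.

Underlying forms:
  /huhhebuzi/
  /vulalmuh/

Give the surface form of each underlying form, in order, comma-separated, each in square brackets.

/huhhebuzi/:
  A Syncope: [huhhebuzi] → [hhhebzi]
  B Final Vowel Lowering: [hhhebzi] → [hhhebze]
  C Palatal Assibilation: no change — [hhhebze]
/vulalmuh/:
  A Syncope: [vulalmuh] → [vlalmh]
  B Final Vowel Lowering: no change — [vlalmh]
  C Palatal Assibilation: no change — [vlalmh]

[hhhebze], [vlalmh]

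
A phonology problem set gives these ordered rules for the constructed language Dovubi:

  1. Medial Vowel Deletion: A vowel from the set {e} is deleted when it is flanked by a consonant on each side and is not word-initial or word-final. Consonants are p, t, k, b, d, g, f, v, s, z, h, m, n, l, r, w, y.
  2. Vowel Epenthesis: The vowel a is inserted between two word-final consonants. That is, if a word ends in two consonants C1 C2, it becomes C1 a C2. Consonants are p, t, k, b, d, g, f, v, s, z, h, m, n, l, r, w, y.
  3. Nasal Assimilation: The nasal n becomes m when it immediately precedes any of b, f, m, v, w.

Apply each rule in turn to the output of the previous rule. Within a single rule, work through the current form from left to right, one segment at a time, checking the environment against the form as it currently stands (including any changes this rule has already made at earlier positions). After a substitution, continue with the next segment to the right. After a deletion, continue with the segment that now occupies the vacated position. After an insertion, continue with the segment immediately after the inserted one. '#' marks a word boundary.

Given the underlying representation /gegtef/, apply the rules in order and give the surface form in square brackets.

[ggtaf]

1 Medial Vowel Deletion: [gegtef] → [ggtf]
2 Vowel Epenthesis: [ggtf] → [ggtaf]
3 Nasal Assimilation: no change — [ggtaf]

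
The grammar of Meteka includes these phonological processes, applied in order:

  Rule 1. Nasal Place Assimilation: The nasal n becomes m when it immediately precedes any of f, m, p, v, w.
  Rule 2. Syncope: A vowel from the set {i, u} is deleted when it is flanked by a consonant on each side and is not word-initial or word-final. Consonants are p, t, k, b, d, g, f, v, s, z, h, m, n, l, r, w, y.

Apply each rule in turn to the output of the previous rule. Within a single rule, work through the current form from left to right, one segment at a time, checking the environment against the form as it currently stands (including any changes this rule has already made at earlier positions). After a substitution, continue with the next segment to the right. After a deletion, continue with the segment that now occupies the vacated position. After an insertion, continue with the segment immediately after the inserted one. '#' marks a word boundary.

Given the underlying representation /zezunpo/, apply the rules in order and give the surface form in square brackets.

Rule 1 Nasal Place Assimilation: [zezunpo] → [zezumpo]
Rule 2 Syncope: [zezumpo] → [zezmpo]

[zezmpo]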